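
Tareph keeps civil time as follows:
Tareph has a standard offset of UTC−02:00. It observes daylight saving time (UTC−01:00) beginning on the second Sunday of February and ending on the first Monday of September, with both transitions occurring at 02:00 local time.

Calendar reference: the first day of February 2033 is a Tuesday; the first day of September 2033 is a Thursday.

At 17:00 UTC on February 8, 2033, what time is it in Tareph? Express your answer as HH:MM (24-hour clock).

1 February 2033 is a Tuesday, so the first Sunday is February 6 and the second is February 13.
1 September 2033 is a Thursday, so the first Monday is September 5.
At the standard offset (UTC−02:00), 17:00 UTC − 2h = 15:00 Tareph standard time.
Daylight saving runs 13 February – 5 September; the standard-time date in Tareph, February 8, 2033, is outside that window, so Tareph is on standard time at UTC−02:00.
17:00 UTC − 2h = 15:00 local.

15:00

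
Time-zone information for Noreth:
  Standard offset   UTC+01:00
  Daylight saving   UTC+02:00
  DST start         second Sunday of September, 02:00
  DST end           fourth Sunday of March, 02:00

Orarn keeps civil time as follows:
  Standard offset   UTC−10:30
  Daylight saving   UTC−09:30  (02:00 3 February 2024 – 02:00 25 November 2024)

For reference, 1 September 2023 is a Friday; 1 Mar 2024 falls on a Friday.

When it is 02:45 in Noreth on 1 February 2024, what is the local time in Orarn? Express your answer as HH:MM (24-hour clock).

1 September 2023 is a Friday, so the first Sunday is September 3 and the second is September 10.
1 March 2024 is a Friday, so the first Sunday is March 3 and the fourth is March 24.
1 February 2024 lies within the daylight-saving period (10 September 2023 – 24 March 2024), so Noreth is on daylight time, UTC+02:00.
02:45 Noreth − 2h = 00:45 UTC.
At the standard offset (UTC−10:30), 00:45 UTC − 10h30m = 14:15 Orarn standard time (rolling into the previous day, 31 January 2024).
Daylight saving runs 3 February – 25 November; the standard-time date in Orarn, 31 January 2024, is outside that window, so Orarn is on standard time at UTC−10:30.
00:45 UTC − 10h30m = 14:15 Orarn (rolling into the previous day, 31 January 2024).

14:15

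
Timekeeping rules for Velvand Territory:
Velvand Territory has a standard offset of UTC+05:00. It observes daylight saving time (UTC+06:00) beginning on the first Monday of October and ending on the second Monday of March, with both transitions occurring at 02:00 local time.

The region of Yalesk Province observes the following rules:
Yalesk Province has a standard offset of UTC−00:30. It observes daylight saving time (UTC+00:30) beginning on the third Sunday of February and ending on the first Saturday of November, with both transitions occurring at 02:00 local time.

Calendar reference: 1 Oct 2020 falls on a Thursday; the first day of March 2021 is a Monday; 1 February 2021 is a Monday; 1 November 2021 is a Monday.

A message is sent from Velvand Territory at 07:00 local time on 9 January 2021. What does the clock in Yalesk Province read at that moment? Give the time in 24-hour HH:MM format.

1 October 2020 is a Thursday, so the first Monday is October 5.
1 March 2021 is a Monday, so the first Monday is March 1 and the second is March 8.
9 January 2021 lies within the daylight-saving period (5 October 2020 – 8 March 2021), so Velvand Territory is on daylight time, UTC+06:00.
07:00 Velvand Territory − 6h = 01:00 UTC.
1 February 2021 is a Monday, so the first Sunday is February 7 and the third is February 21.
1 November 2021 is a Monday, so the first Saturday is November 6.
At the standard offset (UTC−00:30), 01:00 UTC − 0h30m = 00:30 Yalesk Province standard time.
The standard-time date in Yalesk Province, 9 January 2021, is outside the daylight-saving period (21 February – 6 November), so Yalesk Province is on standard time, UTC−00:30.
01:00 UTC − 0h30m = 00:30 Yalesk Province.

00:30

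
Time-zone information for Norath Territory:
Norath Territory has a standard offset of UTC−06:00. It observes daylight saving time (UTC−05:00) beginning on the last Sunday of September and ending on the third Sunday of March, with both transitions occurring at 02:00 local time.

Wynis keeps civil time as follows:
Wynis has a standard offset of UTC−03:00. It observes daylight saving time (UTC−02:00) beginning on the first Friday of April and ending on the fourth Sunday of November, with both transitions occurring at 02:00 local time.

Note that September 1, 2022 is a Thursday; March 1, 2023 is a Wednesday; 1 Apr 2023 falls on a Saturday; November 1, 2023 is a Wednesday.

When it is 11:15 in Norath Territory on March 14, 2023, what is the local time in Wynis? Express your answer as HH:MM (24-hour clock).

13:15

1 September 2022 is a Thursday, so Sundays fall on 4, 11, 18, 25; the last is September 25.
1 March 2023 is a Wednesday, so the first Sunday is March 5 and the third is March 19.
Daylight saving runs 25 September 2022 – 19 March 2023; March 14, 2023 is inside that window, so Norath Territory is at UTC−05:00.
11:15 Norath Territory + 5h = 16:15 UTC.
1 April 2023 is a Saturday, so the first Friday is April 7.
1 November 2023 is a Wednesday, so the first Sunday is November 5 and the fourth is November 26.
At the standard offset (UTC−03:00), 16:15 UTC − 3h = 13:15 Wynis standard time.
The standard-time date in Wynis, March 14, 2023, is outside the daylight-saving period (7 April – 26 November), so Wynis is on standard time, UTC−03:00.
16:15 UTC − 3h = 13:15 Wynis.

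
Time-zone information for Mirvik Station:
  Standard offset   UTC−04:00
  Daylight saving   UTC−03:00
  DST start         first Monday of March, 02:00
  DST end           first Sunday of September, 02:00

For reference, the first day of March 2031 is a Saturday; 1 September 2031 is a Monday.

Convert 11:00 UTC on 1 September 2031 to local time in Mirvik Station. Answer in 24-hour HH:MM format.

08:00

1 March 2031 is a Saturday, so the first Monday is March 3.
1 September 2031 is a Monday, so the first Sunday is September 7.
At the standard offset (UTC−04:00), 11:00 UTC − 4h = 07:00 Mirvik Station standard time.
The standard-time date in Mirvik Station, 1 September 2031, lies within the daylight-saving period (3 March – 7 September), so Mirvik Station is on daylight time, UTC−03:00.
11:00 UTC − 3h = 08:00 local.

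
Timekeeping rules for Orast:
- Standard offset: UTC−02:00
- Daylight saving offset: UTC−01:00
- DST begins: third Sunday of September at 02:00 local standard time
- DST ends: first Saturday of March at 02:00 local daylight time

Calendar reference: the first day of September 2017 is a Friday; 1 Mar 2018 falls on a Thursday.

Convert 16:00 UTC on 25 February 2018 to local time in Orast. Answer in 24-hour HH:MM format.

1 September 2017 is a Friday, so the first Sunday is September 3 and the third is September 17.
1 March 2018 is a Thursday, so the first Saturday is March 3.
At the standard offset (UTC−02:00), 16:00 UTC − 2h = 14:00 Orast standard time.
The standard-time date in Orast, 25 February 2018, falls between 17 September 2017 and 3 March 2018, so daylight saving is in effect and Orast is at UTC−01:00.
16:00 UTC − 1h = 15:00 local.

15:00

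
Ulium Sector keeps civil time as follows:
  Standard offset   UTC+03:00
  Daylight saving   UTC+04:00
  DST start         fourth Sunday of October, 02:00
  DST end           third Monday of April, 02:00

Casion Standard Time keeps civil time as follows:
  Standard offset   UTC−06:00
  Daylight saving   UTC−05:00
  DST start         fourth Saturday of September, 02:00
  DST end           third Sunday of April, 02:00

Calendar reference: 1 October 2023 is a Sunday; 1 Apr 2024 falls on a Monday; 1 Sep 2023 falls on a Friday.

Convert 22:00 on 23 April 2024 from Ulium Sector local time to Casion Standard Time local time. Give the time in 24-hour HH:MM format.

13:00

1 October 2023 is a Sunday, so the first Sunday is October 1 and the fourth is October 22.
1 April 2024 is a Monday, so the first Monday is April 1 and the third is April 15.
23 April 2024 is outside the daylight-saving period (22 October 2023 – 15 April 2024), so Ulium Sector is on standard time, UTC+03:00.
22:00 Ulium Sector − 3h = 19:00 UTC.
1 September 2023 is a Friday, so the first Saturday is September 2 and the fourth is September 23.
1 April 2024 is a Monday, so the first Sunday is April 7 and the third is April 21.
At the standard offset (UTC−06:00), 19:00 UTC − 6h = 13:00 Casion Standard Time standard time.
Daylight saving runs 23 September 2023 – 21 April 2024; the standard-time date in Casion Standard Time, 23 April 2024, is outside that window, so Casion Standard Time is on standard time at UTC−06:00.
19:00 UTC − 6h = 13:00 Casion Standard Time.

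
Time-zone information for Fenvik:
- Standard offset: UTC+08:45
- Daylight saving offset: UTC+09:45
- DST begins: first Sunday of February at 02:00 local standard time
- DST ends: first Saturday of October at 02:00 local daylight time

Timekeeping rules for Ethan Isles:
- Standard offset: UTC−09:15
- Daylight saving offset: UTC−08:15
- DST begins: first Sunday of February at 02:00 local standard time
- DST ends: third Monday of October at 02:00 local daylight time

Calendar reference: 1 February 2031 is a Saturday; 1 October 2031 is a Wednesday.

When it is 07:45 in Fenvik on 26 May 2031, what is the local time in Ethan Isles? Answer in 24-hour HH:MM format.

13:45

1 February 2031 is a Saturday, so the first Sunday is February 2.
1 October 2031 is a Wednesday, so the first Saturday is October 4.
26 May 2031 falls between 2 February and 4 October, so daylight saving is in effect and Fenvik is at UTC+09:45.
07:45 Fenvik − 9h45m = 22:00 UTC (rolling into the previous day, 25 May 2031).
1 February 2031 is a Saturday, so the first Sunday is February 2.
1 October 2031 is a Wednesday, so the first Monday is October 6 and the third is October 20.
At the standard offset (UTC−09:15), 22:00 UTC − 9h15m = 12:45 Ethan Isles standard time.
The standard-time date in Ethan Isles, 25 May 2031, lies within the daylight-saving period (2 February – 20 October), so Ethan Isles is on daylight time, UTC−08:15.
22:00 UTC − 8h15m = 13:45 Ethan Isles.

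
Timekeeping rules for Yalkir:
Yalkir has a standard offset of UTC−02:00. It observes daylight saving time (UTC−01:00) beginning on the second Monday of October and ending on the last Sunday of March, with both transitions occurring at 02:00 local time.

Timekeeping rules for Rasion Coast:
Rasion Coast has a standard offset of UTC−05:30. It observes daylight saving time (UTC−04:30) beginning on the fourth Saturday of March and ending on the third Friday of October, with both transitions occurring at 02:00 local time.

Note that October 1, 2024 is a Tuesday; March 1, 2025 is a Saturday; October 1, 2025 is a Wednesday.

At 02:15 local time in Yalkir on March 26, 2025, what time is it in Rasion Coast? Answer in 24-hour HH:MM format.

22:45

1 October 2024 is a Tuesday, so the first Monday is October 7 and the second is October 14.
1 March 2025 is a Saturday, so Sundays fall on 2, 9, 16, 23, 30; the last is March 30.
Daylight saving runs 14 October 2024 – 30 March 2025; March 26, 2025 is inside that window, so Yalkir is at UTC−01:00.
02:15 Yalkir + 1h = 03:15 UTC.
1 March 2025 is a Saturday, so the first Saturday is March 1 and the fourth is March 22.
1 October 2025 is a Wednesday, so the first Friday is October 3 and the third is October 17.
At the standard offset (UTC−05:30), 03:15 UTC − 5h30m = 21:45 Rasion Coast standard time (rolling into the previous day, 25 March 2025).
Daylight saving runs 22 March – 17 October; the standard-time date in Rasion Coast, March 25, 2025, is inside that window, so Rasion Coast is at UTC−04:30.
03:15 UTC − 4h30m = 22:45 Rasion Coast (rolling into the previous day, 25 March 2025).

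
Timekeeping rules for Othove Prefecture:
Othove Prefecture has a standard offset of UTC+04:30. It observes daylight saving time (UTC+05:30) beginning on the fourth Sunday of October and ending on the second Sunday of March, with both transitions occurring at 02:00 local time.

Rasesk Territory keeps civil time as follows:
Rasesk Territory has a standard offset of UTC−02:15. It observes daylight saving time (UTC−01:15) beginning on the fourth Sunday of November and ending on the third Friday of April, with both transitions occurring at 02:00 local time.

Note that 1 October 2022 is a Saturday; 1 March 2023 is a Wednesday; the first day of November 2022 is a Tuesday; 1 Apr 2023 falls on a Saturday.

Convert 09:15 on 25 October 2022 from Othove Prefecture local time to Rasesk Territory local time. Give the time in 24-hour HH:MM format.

01:30

1 October 2022 is a Saturday, so the first Sunday is October 2 and the fourth is October 23.
1 March 2023 is a Wednesday, so the first Sunday is March 5 and the second is March 12.
25 October 2022 lies within the daylight-saving period (23 October 2022 – 12 March 2023), so Othove Prefecture is on daylight time, UTC+05:30.
09:15 Othove Prefecture − 5h30m = 03:45 UTC.
1 November 2022 is a Tuesday, so the first Sunday is November 6 and the fourth is November 27.
1 April 2023 is a Saturday, so the first Friday is April 7 and the third is April 21.
At the standard offset (UTC−02:15), 03:45 UTC − 2h15m = 01:30 Rasesk Territory standard time.
The standard-time date in Rasesk Territory, 25 October 2022, does not fall between 27 November 2022 and 21 April 2023, so daylight saving is not in effect and Rasesk Territory is at UTC−02:15.
03:45 UTC − 2h15m = 01:30 Rasesk Territory.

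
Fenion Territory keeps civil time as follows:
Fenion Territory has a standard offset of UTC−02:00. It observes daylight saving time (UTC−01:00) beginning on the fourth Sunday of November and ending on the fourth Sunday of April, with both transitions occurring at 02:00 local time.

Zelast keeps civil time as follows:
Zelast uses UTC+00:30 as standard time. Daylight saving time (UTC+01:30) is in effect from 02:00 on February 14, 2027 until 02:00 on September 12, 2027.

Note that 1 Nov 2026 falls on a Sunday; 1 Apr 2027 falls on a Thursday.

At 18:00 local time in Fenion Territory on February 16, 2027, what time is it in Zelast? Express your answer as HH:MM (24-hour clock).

1 November 2026 is a Sunday, so the first Sunday is November 1 and the fourth is November 22.
1 April 2027 is a Thursday, so the first Sunday is April 4 and the fourth is April 25.
February 16, 2027 falls between 22 November 2026 and 25 April 2027, so daylight saving is in effect and Fenion Territory is at UTC−01:00.
18:00 Fenion Territory + 1h = 19:00 UTC.
At the standard offset (UTC+00:30), 19:00 UTC + 0h30m = 19:30 Zelast standard time.
Daylight saving runs 14 February – 12 September; the standard-time date in Zelast, February 16, 2027, is inside that window, so Zelast is at UTC+01:30.
19:00 UTC + 1h30m = 20:30 Zelast.

20:30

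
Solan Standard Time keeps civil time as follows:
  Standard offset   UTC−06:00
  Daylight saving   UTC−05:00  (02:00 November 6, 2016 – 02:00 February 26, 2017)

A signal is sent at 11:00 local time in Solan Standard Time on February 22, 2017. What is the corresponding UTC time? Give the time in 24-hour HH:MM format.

16:00

February 22, 2017 lies within the daylight-saving period (6 November 2016 – 26 February 2017), so Solan Standard Time is on daylight time, UTC−05:00.
11:00 local + 5h = 16:00 UTC.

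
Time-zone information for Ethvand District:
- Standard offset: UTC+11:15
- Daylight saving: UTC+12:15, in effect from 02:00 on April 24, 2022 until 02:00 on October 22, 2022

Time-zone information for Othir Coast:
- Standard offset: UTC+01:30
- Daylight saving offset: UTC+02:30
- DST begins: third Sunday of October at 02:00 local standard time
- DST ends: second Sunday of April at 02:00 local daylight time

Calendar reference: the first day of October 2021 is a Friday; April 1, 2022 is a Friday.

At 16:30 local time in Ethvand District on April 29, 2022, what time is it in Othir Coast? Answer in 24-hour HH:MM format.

05:45

Daylight saving runs 24 April – 22 October; April 29, 2022 is inside that window, so Ethvand District is at UTC+12:15.
16:30 Ethvand District − 12h15m = 04:15 UTC.
1 October 2021 is a Friday, so the first Sunday is October 3 and the third is October 17.
1 April 2022 is a Friday, so the first Sunday is April 3 and the second is April 10.
At the standard offset (UTC+01:30), 04:15 UTC + 1h30m = 05:45 Othir Coast standard time.
The standard-time date in Othir Coast, April 29, 2022, does not fall between 17 October 2021 and 10 April 2022, so daylight saving is not in effect and Othir Coast is at UTC+01:30.
04:15 UTC + 1h30m = 05:45 Othir Coast.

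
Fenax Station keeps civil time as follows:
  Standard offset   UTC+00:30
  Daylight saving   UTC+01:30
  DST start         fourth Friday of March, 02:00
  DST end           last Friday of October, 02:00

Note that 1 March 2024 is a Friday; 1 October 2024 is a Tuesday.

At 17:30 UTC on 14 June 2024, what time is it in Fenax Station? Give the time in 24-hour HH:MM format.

19:00

1 March 2024 is a Friday, so the first Friday is March 1 and the fourth is March 22.
1 October 2024 is a Tuesday, so Fridays fall on 4, 11, 18, 25; the last is October 25.
At the standard offset (UTC+00:30), 17:30 UTC + 0h30m = 18:00 Fenax Station standard time.
Daylight saving runs 22 March – 25 October; the standard-time date in Fenax Station, 14 June 2024, is inside that window, so Fenax Station is at UTC+01:30.
17:30 UTC + 1h30m = 19:00 local.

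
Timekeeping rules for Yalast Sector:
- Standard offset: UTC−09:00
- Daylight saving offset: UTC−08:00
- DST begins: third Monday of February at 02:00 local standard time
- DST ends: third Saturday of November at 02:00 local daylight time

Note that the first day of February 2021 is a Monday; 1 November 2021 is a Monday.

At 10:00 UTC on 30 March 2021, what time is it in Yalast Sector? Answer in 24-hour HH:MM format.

1 February 2021 is a Monday, so the first Monday is February 1 and the third is February 15.
1 November 2021 is a Monday, so the first Saturday is November 6 and the third is November 20.
At the standard offset (UTC−09:00), 10:00 UTC − 9h = 01:00 Yalast Sector standard time.
The standard-time date in Yalast Sector, 30 March 2021, lies within the daylight-saving period (15 February – 20 November), so Yalast Sector is on daylight time, UTC−08:00.
10:00 UTC − 8h = 02:00 local.

02:00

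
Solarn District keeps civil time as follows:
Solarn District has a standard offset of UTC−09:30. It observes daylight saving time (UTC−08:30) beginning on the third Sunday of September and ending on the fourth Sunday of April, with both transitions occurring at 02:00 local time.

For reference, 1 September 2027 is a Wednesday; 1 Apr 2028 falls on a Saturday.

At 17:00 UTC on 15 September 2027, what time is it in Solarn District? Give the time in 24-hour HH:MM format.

07:30

1 September 2027 is a Wednesday, so the first Sunday is September 5 and the third is September 19.
1 April 2028 is a Saturday, so the first Sunday is April 2 and the fourth is April 23.
At the standard offset (UTC−09:30), 17:00 UTC − 9h30m = 07:30 Solarn District standard time.
The standard-time date in Solarn District, 15 September 2027, does not fall between 19 September 2027 and 23 April 2028, so daylight saving is not in effect and Solarn District is at UTC−09:30.
17:00 UTC − 9h30m = 07:30 local.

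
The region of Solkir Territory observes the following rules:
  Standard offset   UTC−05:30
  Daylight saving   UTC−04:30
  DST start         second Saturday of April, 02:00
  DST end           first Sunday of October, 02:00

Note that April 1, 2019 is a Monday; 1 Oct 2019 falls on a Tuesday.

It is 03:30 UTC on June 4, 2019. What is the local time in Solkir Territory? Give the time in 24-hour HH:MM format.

1 April 2019 is a Monday, so the first Saturday is April 6 and the second is April 13.
1 October 2019 is a Tuesday, so the first Sunday is October 6.
At the standard offset (UTC−05:30), 03:30 UTC − 5h30m = 22:00 Solkir Territory standard time (rolling into the previous day, 3 June 2019).
Daylight saving runs 13 April – 6 October; the standard-time date in Solkir Territory, June 3, 2019, is inside that window, so Solkir Territory is at UTC−04:30.
03:30 UTC − 4h30m = 23:00 local (rolling into the previous day, 3 June 2019).

23:00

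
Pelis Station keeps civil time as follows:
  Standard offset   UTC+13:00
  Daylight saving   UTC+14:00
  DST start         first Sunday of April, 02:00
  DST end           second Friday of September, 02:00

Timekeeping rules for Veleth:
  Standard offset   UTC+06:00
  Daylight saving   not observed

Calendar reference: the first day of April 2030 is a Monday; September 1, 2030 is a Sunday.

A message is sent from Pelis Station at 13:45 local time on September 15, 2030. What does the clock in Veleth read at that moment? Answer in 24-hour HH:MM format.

06:45

1 April 2030 is a Monday, so the first Sunday is April 7.
1 September 2030 is a Sunday, so the first Friday is September 6 and the second is September 13.
September 15, 2030 does not fall between 7 April and 13 September, so daylight saving is not in effect and Pelis Station is at UTC+13:00.
13:45 Pelis Station − 13h = 00:45 UTC.
Veleth stays on UTC+06:00 all year.
00:45 UTC + 6h = 06:45 Veleth.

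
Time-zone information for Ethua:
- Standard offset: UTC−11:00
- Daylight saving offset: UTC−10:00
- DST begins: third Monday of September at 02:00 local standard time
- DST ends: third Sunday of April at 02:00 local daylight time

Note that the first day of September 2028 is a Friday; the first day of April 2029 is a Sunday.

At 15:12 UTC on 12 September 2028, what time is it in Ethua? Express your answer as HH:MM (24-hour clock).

04:12

1 September 2028 is a Friday, so the first Monday is September 4 and the third is September 18.
1 April 2029 is a Sunday, so the first Sunday is April 1 and the third is April 15.
At the standard offset (UTC−11:00), 15:12 UTC − 11h = 04:12 Ethua standard time.
The standard-time date in Ethua, 12 September 2028, is outside the daylight-saving period (18 September 2028 – 15 April 2029), so Ethua is on standard time, UTC−11:00.
15:12 UTC − 11h = 04:12 local.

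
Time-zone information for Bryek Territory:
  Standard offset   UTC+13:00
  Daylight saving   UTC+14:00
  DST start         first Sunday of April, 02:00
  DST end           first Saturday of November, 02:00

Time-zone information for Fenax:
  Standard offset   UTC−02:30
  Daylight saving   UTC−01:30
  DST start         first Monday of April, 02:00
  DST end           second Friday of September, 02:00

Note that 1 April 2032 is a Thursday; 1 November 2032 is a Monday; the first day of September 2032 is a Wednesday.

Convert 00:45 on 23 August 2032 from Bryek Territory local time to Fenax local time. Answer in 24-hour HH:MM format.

09:15

1 April 2032 is a Thursday, so the first Sunday is April 4.
1 November 2032 is a Monday, so the first Saturday is November 6.
23 August 2032 falls between 4 April and 6 November, so daylight saving is in effect and Bryek Territory is at UTC+14:00.
00:45 Bryek Territory − 14h = 10:45 UTC (rolling into the previous day, 22 August 2032).
1 April 2032 is a Thursday, so the first Monday is April 5.
1 September 2032 is a Wednesday, so the first Friday is September 3 and the second is September 10.
At the standard offset (UTC−02:30), 10:45 UTC − 2h30m = 08:15 Fenax standard time.
The standard-time date in Fenax, 22 August 2032, falls between 5 April and 10 September, so daylight saving is in effect and Fenax is at UTC−01:30.
10:45 UTC − 1h30m = 09:15 Fenax.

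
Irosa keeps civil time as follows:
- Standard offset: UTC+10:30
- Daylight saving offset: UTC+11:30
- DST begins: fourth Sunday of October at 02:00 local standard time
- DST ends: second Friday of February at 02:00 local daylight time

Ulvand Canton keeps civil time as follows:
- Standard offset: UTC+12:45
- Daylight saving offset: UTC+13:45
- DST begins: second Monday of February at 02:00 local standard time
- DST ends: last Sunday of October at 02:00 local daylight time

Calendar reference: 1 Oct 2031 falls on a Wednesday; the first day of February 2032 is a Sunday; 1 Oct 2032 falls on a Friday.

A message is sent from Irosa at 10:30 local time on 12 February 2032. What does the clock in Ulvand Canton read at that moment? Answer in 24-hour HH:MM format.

1 October 2031 is a Wednesday, so the first Sunday is October 5 and the fourth is October 26.
1 February 2032 is a Sunday, so the first Friday is February 6 and the second is February 13.
Daylight saving runs 26 October 2031 – 13 February 2032; 12 February 2032 is inside that window, so Irosa is at UTC+11:30.
10:30 Irosa − 11h30m = 23:00 UTC (rolling into the previous day, 11 February 2032).
1 February 2032 is a Sunday, so the first Monday is February 2 and the second is February 9.
1 October 2032 is a Friday, so Sundays fall on 3, 10, 17, 24, 31; the last is October 31.
At the standard offset (UTC+12:45), 23:00 UTC + 12h45m = 11:45 Ulvand Canton standard time (rolling into the next day, 12 February 2032).
Daylight saving runs 9 February – 31 October; the standard-time date in Ulvand Canton, 12 February 2032, is inside that window, so Ulvand Canton is at UTC+13:45.
23:00 UTC + 13h45m = 12:45 Ulvand Canton (rolling into the next day, 12 February 2032).

12:45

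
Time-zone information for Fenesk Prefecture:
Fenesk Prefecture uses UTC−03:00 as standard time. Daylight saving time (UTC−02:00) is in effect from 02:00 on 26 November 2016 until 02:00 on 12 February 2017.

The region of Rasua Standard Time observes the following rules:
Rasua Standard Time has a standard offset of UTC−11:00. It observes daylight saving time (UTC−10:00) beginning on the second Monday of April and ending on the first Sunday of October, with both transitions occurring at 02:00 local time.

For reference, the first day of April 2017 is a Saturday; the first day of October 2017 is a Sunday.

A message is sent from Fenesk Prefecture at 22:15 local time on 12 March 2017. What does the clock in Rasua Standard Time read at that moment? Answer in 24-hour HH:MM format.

12 March 2017 is outside the daylight-saving period (26 November 2016 – 12 February 2017), so Fenesk Prefecture is on standard time, UTC−03:00.
22:15 Fenesk Prefecture + 3h = 01:15 UTC (rolling into the next day, 13 March 2017).
1 April 2017 is a Saturday, so the first Monday is April 3 and the second is April 10.
1 October 2017 is a Sunday, so the first Sunday is October 1.
At the standard offset (UTC−11:00), 01:15 UTC − 11h = 14:15 Rasua Standard Time standard time (rolling into the previous day, 12 March 2017).
The standard-time date in Rasua Standard Time, 12 March 2017, does not fall between 10 April and 1 October, so daylight saving is not in effect and Rasua Standard Time is at UTC−11:00.
01:15 UTC − 11h = 14:15 Rasua Standard Time (rolling into the previous day, 12 March 2017).

14:15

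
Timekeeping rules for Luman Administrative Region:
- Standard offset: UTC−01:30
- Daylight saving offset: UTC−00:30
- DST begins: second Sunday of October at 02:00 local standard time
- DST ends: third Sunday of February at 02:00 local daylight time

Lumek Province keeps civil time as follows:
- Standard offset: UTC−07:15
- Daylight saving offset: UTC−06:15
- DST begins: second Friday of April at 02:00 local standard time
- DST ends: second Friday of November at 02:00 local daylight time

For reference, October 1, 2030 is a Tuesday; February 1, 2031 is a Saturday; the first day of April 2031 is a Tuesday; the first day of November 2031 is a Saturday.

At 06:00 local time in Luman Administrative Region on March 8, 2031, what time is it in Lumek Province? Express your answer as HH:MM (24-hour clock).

1 October 2030 is a Tuesday, so the first Sunday is October 6 and the second is October 13.
1 February 2031 is a Saturday, so the first Sunday is February 2 and the third is February 16.
March 8, 2031 does not fall between 13 October 2030 and 16 February 2031, so daylight saving is not in effect and Luman Administrative Region is at UTC−01:30.
06:00 Luman Administrative Region + 1h30m = 07:30 UTC.
1 April 2031 is a Tuesday, so the first Friday is April 4 and the second is April 11.
1 November 2031 is a Saturday, so the first Friday is November 7 and the second is November 14.
At the standard offset (UTC−07:15), 07:30 UTC − 7h15m = 00:15 Lumek Province standard time.
Daylight saving runs 11 April – 14 November; the standard-time date in Lumek Province, March 8, 2031, is outside that window, so Lumek Province is on standard time at UTC−07:15.
07:30 UTC − 7h15m = 00:15 Lumek Province.

00:15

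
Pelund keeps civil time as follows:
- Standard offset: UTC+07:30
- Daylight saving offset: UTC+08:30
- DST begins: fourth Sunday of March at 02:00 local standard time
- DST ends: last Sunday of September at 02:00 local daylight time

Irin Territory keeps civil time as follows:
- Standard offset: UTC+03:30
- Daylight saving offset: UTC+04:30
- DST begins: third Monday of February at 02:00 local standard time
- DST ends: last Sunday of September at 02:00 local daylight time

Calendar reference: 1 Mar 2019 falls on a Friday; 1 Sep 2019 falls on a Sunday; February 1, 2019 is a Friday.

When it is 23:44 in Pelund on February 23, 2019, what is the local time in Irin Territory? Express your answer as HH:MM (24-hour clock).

20:44

1 March 2019 is a Friday, so the first Sunday is March 3 and the fourth is March 24.
1 September 2019 is a Sunday, so Sundays fall on 1, 8, 15, 22, 29; the last is September 29.
February 23, 2019 is outside the daylight-saving period (24 March – 29 September), so Pelund is on standard time, UTC+07:30.
23:44 Pelund − 7h30m = 16:14 UTC.
1 February 2019 is a Friday, so the first Monday is February 4 and the third is February 18.
1 September 2019 is a Sunday, so Sundays fall on 1, 8, 15, 22, 29; the last is September 29.
At the standard offset (UTC+03:30), 16:14 UTC + 3h30m = 19:44 Irin Territory standard time.
Daylight saving runs 18 February – 29 September; the standard-time date in Irin Territory, February 23, 2019, is inside that window, so Irin Territory is at UTC+04:30.
16:14 UTC + 4h30m = 20:44 Irin Territory.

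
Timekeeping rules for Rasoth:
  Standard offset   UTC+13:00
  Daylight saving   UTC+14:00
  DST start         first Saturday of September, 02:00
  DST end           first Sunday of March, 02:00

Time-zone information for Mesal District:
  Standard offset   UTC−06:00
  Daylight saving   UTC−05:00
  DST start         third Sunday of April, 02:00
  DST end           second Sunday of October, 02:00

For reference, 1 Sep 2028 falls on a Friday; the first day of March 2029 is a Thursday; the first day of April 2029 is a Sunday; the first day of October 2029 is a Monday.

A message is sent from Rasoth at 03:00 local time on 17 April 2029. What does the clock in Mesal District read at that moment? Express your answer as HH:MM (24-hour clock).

1 September 2028 is a Friday, so the first Saturday is September 2.
1 March 2029 is a Thursday, so the first Sunday is March 4.
Daylight saving runs 2 September 2028 – 4 March 2029; 17 April 2029 is outside that window, so Rasoth is on standard time at UTC+13:00.
03:00 Rasoth − 13h = 14:00 UTC (rolling into the previous day, 16 April 2029).
1 April 2029 is a Sunday, so the first Sunday is April 1 and the third is April 15.
1 October 2029 is a Monday, so the first Sunday is October 7 and the second is October 14.
At the standard offset (UTC−06:00), 14:00 UTC − 6h = 08:00 Mesal District standard time.
The standard-time date in Mesal District, 16 April 2029, lies within the daylight-saving period (15 April – 14 October), so Mesal District is on daylight time, UTC−05:00.
14:00 UTC − 5h = 09:00 Mesal District.

09:00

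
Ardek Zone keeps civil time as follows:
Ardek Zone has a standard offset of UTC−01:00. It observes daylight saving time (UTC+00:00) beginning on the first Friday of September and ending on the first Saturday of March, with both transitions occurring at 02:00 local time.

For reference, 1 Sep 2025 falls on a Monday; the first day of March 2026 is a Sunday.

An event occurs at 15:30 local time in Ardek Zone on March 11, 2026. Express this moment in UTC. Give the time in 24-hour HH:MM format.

16:30

1 September 2025 is a Monday, so the first Friday is September 5.
1 March 2026 is a Sunday, so the first Saturday is March 7.
Daylight saving runs 5 September 2025 – 7 March 2026; March 11, 2026 is outside that window, so Ardek Zone is on standard time at UTC−01:00.
15:30 local + 1h = 16:30 UTC.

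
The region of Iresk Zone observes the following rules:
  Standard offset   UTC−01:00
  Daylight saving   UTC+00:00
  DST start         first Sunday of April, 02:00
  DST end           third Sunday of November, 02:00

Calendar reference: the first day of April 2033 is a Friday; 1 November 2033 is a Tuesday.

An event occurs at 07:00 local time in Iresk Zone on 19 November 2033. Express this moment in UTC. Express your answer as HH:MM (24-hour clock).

1 April 2033 is a Friday, so the first Sunday is April 3.
1 November 2033 is a Tuesday, so the first Sunday is November 6 and the third is November 20.
19 November 2033 falls between 3 April and 20 November, so daylight saving is in effect and Iresk Zone is at UTC+00:00.
07:00 local − 0h = 07:00 UTC.

07:00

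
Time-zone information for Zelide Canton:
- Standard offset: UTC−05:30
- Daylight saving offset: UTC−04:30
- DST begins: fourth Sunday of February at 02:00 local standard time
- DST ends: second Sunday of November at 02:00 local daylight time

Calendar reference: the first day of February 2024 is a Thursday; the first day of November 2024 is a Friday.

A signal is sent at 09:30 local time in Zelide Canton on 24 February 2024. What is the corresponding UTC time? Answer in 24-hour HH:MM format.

1 February 2024 is a Thursday, so the first Sunday is February 4 and the fourth is February 25.
1 November 2024 is a Friday, so the first Sunday is November 3 and the second is November 10.
24 February 2024 does not fall between 25 February and 10 November, so daylight saving is not in effect and Zelide Canton is at UTC−05:30.
09:30 local + 5h30m = 15:00 UTC.

15:00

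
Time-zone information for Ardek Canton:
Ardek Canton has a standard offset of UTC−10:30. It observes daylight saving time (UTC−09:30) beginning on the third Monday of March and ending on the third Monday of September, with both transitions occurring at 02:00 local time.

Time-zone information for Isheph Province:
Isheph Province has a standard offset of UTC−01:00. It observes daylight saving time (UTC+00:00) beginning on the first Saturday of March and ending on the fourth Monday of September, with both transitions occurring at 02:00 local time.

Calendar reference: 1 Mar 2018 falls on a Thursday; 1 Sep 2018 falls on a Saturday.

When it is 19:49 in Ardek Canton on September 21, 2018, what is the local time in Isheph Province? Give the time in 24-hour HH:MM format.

1 March 2018 is a Thursday, so the first Monday is March 5 and the third is March 19.
1 September 2018 is a Saturday, so the first Monday is September 3 and the third is September 17.
September 21, 2018 is outside the daylight-saving period (19 March – 17 September), so Ardek Canton is on standard time, UTC−10:30.
19:49 Ardek Canton + 10h30m = 06:19 UTC (rolling into the next day, 22 September 2018).
1 March 2018 is a Thursday, so the first Saturday is March 3.
1 September 2018 is a Saturday, so the first Monday is September 3 and the fourth is September 24.
At the standard offset (UTC−01:00), 06:19 UTC − 1h = 05:19 Isheph Province standard time.
The standard-time date in Isheph Province, September 22, 2018, lies within the daylight-saving period (3 March – 24 September), so Isheph Province is on daylight time, UTC+00:00.
06:19 UTC + 0h = 06:19 Isheph Province.

06:19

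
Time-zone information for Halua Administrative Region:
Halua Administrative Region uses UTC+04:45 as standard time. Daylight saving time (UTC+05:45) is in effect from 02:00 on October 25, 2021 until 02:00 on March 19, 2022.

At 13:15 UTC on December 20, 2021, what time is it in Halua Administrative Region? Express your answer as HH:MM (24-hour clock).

19:00

At the standard offset (UTC+04:45), 13:15 UTC + 4h45m = 18:00 Halua Administrative Region standard time.
Daylight saving runs 25 October 2021 – 19 March 2022; the standard-time date in Halua Administrative Region, December 20, 2021, is inside that window, so Halua Administrative Region is at UTC+05:45.
13:15 UTC + 5h45m = 19:00 local.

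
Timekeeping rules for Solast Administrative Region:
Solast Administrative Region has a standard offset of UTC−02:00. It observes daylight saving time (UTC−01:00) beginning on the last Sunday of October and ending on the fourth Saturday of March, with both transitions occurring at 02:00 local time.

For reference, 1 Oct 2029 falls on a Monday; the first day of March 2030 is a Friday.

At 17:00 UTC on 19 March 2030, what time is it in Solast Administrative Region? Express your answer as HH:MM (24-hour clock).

16:00

1 October 2029 is a Monday, so Sundays fall on 7, 14, 21, 28; the last is October 28.
1 March 2030 is a Friday, so the first Saturday is March 2 and the fourth is March 23.
At the standard offset (UTC−02:00), 17:00 UTC − 2h = 15:00 Solast Administrative Region standard time.
The standard-time date in Solast Administrative Region, 19 March 2030, lies within the daylight-saving period (28 October 2029 – 23 March 2030), so Solast Administrative Region is on daylight time, UTC−01:00.
17:00 UTC − 1h = 16:00 local.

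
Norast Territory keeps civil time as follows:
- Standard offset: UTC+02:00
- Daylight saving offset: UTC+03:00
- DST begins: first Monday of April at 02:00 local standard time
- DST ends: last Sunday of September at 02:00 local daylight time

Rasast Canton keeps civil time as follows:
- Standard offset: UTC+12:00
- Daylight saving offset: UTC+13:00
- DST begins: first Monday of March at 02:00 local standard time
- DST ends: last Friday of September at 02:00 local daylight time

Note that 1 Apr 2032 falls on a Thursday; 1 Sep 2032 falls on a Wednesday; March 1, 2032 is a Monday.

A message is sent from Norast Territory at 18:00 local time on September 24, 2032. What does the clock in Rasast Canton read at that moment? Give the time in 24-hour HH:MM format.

1 April 2032 is a Thursday, so the first Monday is April 5.
1 September 2032 is a Wednesday, so Sundays fall on 5, 12, 19, 26; the last is September 26.
Daylight saving runs 5 April – 26 September; September 24, 2032 is inside that window, so Norast Territory is at UTC+03:00.
18:00 Norast Territory − 3h = 15:00 UTC.
1 March 2032 is a Monday, so the first Monday is March 1.
1 September 2032 is a Wednesday, so Fridays fall on 3, 10, 17, 24; the last is September 24.
At the standard offset (UTC+12:00), 15:00 UTC + 12h = 03:00 Rasast Canton standard time (rolling into the next day, 25 September 2032).
Daylight saving runs 1 March – 24 September; the standard-time date in Rasast Canton, September 25, 2032, is outside that window, so Rasast Canton is on standard time at UTC+12:00.
15:00 UTC + 12h = 03:00 Rasast Canton (rolling into the next day, 25 September 2032).

03:00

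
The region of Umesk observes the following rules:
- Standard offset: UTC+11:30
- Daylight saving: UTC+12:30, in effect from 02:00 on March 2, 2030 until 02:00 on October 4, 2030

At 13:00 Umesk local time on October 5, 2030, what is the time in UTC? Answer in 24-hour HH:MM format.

01:30

Daylight saving runs 2 March – 4 October; October 5, 2030 is outside that window, so Umesk is on standard time at UTC+11:30.
13:00 local − 11h30m = 01:30 UTC.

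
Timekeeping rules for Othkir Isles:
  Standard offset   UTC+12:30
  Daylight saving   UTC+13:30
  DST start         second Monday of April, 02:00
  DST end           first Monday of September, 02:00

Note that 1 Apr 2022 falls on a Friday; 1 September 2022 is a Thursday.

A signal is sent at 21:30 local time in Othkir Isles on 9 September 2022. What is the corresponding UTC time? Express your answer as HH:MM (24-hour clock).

1 April 2022 is a Friday, so the first Monday is April 4 and the second is April 11.
1 September 2022 is a Thursday, so the first Monday is September 5.
Daylight saving runs 11 April – 5 September; 9 September 2022 is outside that window, so Othkir Isles is on standard time at UTC+12:30.
21:30 local − 12h30m = 09:00 UTC.

09:00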